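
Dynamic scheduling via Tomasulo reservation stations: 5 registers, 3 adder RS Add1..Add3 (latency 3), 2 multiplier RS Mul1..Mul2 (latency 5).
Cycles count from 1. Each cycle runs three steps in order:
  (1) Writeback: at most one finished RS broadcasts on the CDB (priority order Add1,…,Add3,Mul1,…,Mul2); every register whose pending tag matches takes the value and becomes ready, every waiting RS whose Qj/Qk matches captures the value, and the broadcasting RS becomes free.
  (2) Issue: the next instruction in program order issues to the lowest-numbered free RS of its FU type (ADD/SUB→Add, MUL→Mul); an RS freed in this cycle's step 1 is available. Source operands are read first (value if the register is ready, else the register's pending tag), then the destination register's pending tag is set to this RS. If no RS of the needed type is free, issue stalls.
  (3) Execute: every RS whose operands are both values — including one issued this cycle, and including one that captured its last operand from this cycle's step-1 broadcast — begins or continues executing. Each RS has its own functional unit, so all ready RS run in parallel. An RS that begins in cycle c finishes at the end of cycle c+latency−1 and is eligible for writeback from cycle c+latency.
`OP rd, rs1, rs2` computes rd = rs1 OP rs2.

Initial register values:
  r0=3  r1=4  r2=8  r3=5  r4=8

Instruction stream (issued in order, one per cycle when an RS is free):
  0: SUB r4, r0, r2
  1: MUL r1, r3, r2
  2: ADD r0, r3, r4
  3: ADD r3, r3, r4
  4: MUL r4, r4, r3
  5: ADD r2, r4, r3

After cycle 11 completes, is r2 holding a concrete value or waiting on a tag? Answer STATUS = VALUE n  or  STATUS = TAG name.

cycle 1: issue SUB r4<-Add1 // r0:3,r1:4,r2:8,r3:5,r4:Add1
cycle 2: issue MUL r1<-Mul1 // r0:3,r1:Mul1,r2:8,r3:5,r4:Add1
cycle 3: issue ADD r0<-Add2 // r0:Add2,r1:Mul1,r2:8,r3:5,r4:Add1
cycle 4: CDB Add1=-5; issue ADD r3<-Add1 // r0:Add2,r1:Mul1,r2:8,r3:Add1,r4:-5
cycle 5: issue MUL r4<-Mul2 // r0:Add2,r1:Mul1,r2:8,r3:Add1,r4:Mul2
cycle 6: issue ADD r2<-Add3 // r0:Add2,r1:Mul1,r2:Add3,r3:Add1,r4:Mul2
cycle 7: CDB Add1=0 // r0:Add2,r1:Mul1,r2:Add3,r3:0,r4:Mul2
cycle 8: CDB Add2=0 // r0:0,r1:Mul1,r2:Add3,r3:0,r4:Mul2
cycle 9: CDB Mul1=40 // r0:0,r1:40,r2:Add3,r3:0,r4:Mul2
cycle 10: - // r0:0,r1:40,r2:Add3,r3:0,r4:Mul2
cycle 11: - // r0:0,r1:40,r2:Add3,r3:0,r4:Mul2

STATUS = TAG Add3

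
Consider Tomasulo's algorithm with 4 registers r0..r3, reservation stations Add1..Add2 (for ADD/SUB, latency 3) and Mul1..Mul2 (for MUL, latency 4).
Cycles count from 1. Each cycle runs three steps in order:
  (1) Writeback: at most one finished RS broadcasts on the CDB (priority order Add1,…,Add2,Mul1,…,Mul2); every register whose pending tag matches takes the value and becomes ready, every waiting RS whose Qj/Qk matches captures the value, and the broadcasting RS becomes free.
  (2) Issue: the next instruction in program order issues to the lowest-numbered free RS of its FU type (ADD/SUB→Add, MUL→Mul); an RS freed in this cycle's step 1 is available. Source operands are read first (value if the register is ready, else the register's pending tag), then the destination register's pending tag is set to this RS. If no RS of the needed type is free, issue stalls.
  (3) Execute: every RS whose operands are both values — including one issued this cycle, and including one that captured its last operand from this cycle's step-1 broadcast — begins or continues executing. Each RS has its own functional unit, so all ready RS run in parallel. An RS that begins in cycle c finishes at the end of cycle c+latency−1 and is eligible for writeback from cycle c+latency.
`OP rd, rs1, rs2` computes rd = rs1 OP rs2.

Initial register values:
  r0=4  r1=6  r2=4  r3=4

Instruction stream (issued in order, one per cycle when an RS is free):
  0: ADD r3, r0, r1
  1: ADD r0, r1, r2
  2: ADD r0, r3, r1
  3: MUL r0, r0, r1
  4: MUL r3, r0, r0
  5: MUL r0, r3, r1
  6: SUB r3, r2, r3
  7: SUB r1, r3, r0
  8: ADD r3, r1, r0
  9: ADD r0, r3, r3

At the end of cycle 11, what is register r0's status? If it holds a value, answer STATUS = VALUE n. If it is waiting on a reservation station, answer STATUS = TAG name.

  c1: issue ADD r3<-Add1  regs: r0:4,r1:6,r2:4,r3:Add1
  c2: issue ADD r0<-Add2  regs: r0:Add2,r1:6,r2:4,r3:Add1
  c3: stall  regs: r0:Add2,r1:6,r2:4,r3:Add1
  c4: CDB Add1=10; issue ADD r0<-Add1  regs: r0:Add1,r1:6,r2:4,r3:10
  c5: CDB Add2=10; issue MUL r0<-Mul1  regs: r0:Mul1,r1:6,r2:4,r3:10
  c6: issue MUL r3<-Mul2  regs: r0:Mul1,r1:6,r2:4,r3:Mul2
  c7: CDB Add1=16; stall  regs: r0:Mul1,r1:6,r2:4,r3:Mul2
  c8: stall  regs: r0:Mul1,r1:6,r2:4,r3:Mul2
  c9: stall  regs: r0:Mul1,r1:6,r2:4,r3:Mul2
  c10: stall  regs: r0:Mul1,r1:6,r2:4,r3:Mul2
  c11: CDB Mul1=96; issue MUL r0<-Mul1  regs: r0:Mul1,r1:6,r2:4,r3:Mul2

STATUS = TAG Mul1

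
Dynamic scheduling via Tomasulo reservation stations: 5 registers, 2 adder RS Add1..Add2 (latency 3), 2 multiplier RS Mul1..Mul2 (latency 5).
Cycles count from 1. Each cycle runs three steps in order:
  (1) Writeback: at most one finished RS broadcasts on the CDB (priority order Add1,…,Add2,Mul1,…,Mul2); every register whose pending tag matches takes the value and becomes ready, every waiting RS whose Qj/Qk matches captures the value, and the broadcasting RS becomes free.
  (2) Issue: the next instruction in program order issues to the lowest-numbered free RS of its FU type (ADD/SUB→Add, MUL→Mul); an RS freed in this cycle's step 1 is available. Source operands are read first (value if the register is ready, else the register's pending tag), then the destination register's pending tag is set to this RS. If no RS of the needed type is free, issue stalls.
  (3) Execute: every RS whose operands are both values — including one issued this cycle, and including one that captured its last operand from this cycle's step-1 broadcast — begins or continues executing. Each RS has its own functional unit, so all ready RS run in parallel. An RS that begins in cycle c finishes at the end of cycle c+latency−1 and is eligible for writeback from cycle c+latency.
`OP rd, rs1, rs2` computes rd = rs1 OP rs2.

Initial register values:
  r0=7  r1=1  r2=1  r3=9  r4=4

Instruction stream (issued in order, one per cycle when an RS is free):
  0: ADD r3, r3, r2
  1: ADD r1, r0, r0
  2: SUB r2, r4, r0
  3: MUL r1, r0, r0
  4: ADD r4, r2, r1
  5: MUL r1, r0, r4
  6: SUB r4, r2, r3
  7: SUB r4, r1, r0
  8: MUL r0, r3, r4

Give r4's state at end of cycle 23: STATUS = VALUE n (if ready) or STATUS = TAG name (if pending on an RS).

STATUS = VALUE 315

  c1: issue ADD r3<-Add1  regs: r0:7,r1:1,r2:1,r3:Add1,r4:4
  c2: issue ADD r1<-Add2  regs: r0:7,r1:Add2,r2:1,r3:Add1,r4:4
  c3: stall  regs: r0:7,r1:Add2,r2:1,r3:Add1,r4:4
  c4: CDB Add1=10; issue SUB r2<-Add1  regs: r0:7,r1:Add2,r2:Add1,r3:10,r4:4
  c5: CDB Add2=14; issue MUL r1<-Mul1  regs: r0:7,r1:Mul1,r2:Add1,r3:10,r4:4
  c6: issue ADD r4<-Add2  regs: r0:7,r1:Mul1,r2:Add1,r3:10,r4:Add2
  c7: CDB Add1=-3; issue MUL r1<-Mul2  regs: r0:7,r1:Mul2,r2:-3,r3:10,r4:Add2
  c8: issue SUB r4<-Add1  regs: r0:7,r1:Mul2,r2:-3,r3:10,r4:Add1
  c9: stall  regs: r0:7,r1:Mul2,r2:-3,r3:10,r4:Add1
  c10: CDB Mul1=49; stall  regs: r0:7,r1:Mul2,r2:-3,r3:10,r4:Add1
  c11: CDB Add1=-13; issue SUB r4<-Add1  regs: r0:7,r1:Mul2,r2:-3,r3:10,r4:Add1
  c12: issue MUL r0<-Mul1  regs: r0:Mul1,r1:Mul2,r2:-3,r3:10,r4:Add1
  c13: CDB Add2=46  regs: r0:Mul1,r1:Mul2,r2:-3,r3:10,r4:Add1
  c14: -  regs: r0:Mul1,r1:Mul2,r2:-3,r3:10,r4:Add1
  c15: -  regs: r0:Mul1,r1:Mul2,r2:-3,r3:10,r4:Add1
  c16: -  regs: r0:Mul1,r1:Mul2,r2:-3,r3:10,r4:Add1
  c17: -  regs: r0:Mul1,r1:Mul2,r2:-3,r3:10,r4:Add1
  c18: CDB Mul2=322  regs: r0:Mul1,r1:322,r2:-3,r3:10,r4:Add1
  c19: -  regs: r0:Mul1,r1:322,r2:-3,r3:10,r4:Add1
  c20: -  regs: r0:Mul1,r1:322,r2:-3,r3:10,r4:Add1
  c21: CDB Add1=315  regs: r0:Mul1,r1:322,r2:-3,r3:10,r4:315
  c22: -  regs: r0:Mul1,r1:322,r2:-3,r3:10,r4:315
  c23: -  regs: r0:Mul1,r1:322,r2:-3,r3:10,r4:315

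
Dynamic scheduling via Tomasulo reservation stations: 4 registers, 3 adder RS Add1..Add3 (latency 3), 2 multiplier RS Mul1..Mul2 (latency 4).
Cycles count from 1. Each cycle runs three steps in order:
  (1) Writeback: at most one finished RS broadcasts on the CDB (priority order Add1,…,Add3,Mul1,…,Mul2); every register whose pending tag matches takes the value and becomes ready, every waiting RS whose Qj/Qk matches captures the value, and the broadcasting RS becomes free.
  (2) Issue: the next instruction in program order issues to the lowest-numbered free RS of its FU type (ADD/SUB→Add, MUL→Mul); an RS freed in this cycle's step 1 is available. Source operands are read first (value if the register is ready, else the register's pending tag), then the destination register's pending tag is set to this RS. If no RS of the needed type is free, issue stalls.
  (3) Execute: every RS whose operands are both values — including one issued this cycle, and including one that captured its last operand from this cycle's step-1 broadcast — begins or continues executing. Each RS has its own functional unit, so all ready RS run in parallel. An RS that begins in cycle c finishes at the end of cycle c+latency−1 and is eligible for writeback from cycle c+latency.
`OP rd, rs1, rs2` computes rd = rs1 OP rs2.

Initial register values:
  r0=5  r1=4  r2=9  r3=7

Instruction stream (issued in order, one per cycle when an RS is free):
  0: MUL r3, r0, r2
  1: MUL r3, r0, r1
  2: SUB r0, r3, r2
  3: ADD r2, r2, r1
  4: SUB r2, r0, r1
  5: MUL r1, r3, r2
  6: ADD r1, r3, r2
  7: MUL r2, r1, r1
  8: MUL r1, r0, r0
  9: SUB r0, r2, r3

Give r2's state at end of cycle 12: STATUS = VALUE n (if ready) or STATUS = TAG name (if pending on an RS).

c1: issue MUL r3<-Mul1 | r0:5,r1:4,r2:9,r3:Mul1
c2: issue MUL r3<-Mul2 | r0:5,r1:4,r2:9,r3:Mul2
c3: issue SUB r0<-Add1 | r0:Add1,r1:4,r2:9,r3:Mul2
c4: issue ADD r2<-Add2 | r0:Add1,r1:4,r2:Add2,r3:Mul2
c5: CDB Mul1=45; issue SUB r2<-Add3 | r0:Add1,r1:4,r2:Add3,r3:Mul2
c6: CDB Mul2=20; issue MUL r1<-Mul1 | r0:Add1,r1:Mul1,r2:Add3,r3:20
c7: CDB Add2=13; issue ADD r1<-Add2 | r0:Add1,r1:Add2,r2:Add3,r3:20
c8: issue MUL r2<-Mul2 | r0:Add1,r1:Add2,r2:Mul2,r3:20
c9: CDB Add1=11; stall | r0:11,r1:Add2,r2:Mul2,r3:20
c10: stall | r0:11,r1:Add2,r2:Mul2,r3:20
c11: stall | r0:11,r1:Add2,r2:Mul2,r3:20
c12: CDB Add3=7; stall | r0:11,r1:Add2,r2:Mul2,r3:20

STATUS = TAG Mul2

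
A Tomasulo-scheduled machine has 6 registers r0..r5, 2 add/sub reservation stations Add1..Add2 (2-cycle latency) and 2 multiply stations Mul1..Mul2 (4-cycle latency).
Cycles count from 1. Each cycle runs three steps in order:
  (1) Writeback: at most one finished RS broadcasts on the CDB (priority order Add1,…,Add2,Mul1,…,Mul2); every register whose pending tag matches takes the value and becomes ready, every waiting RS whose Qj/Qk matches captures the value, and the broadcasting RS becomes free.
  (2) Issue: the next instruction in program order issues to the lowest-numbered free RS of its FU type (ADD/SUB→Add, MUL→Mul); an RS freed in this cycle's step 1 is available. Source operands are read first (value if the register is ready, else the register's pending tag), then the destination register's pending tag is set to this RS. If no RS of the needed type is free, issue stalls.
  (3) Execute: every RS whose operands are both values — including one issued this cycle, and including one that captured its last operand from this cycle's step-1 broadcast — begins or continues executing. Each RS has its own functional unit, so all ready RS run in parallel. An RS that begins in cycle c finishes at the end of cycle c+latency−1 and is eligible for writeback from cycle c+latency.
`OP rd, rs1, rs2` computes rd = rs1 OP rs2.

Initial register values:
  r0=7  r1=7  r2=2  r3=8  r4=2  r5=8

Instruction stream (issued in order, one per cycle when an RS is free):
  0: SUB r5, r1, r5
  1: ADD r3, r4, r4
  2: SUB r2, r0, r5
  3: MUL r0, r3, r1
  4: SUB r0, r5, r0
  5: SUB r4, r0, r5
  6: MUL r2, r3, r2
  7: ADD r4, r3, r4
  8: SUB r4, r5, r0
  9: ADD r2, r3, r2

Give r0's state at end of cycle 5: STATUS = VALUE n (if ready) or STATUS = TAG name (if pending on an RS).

c1: issue SUB r5<-Add1 | r0:7,r1:7,r2:2,r3:8,r4:2,r5:Add1
c2: issue ADD r3<-Add2 | r0:7,r1:7,r2:2,r3:Add2,r4:2,r5:Add1
c3: CDB Add1=-1; issue SUB r2<-Add1 | r0:7,r1:7,r2:Add1,r3:Add2,r4:2,r5:-1
c4: CDB Add2=4; issue MUL r0<-Mul1 | r0:Mul1,r1:7,r2:Add1,r3:4,r4:2,r5:-1
c5: CDB Add1=8; issue SUB r0<-Add1 | r0:Add1,r1:7,r2:8,r3:4,r4:2,r5:-1

STATUS = TAG Add1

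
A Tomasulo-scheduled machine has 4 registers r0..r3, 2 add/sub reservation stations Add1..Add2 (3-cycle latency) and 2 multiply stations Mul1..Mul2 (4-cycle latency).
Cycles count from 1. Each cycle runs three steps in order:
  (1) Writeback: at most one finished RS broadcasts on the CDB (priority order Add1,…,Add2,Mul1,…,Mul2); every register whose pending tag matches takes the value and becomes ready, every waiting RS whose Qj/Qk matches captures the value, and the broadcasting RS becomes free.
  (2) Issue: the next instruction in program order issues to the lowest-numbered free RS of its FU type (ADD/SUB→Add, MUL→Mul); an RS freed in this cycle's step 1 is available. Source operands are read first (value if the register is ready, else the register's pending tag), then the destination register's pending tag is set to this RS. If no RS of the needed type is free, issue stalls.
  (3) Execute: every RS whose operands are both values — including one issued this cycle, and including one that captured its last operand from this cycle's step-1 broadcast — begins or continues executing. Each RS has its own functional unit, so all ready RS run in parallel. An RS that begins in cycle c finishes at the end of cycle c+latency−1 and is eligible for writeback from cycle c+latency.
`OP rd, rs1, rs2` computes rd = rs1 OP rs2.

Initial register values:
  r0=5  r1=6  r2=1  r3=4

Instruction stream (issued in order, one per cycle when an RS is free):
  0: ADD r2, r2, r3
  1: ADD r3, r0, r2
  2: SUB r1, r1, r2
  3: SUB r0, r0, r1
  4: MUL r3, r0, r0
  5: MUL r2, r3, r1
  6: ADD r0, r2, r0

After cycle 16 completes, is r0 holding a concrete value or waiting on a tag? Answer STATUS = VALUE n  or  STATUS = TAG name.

c1: issue ADD r2<-Add1 | r0:5,r1:6,r2:Add1,r3:4
c2: issue ADD r3<-Add2 | r0:5,r1:6,r2:Add1,r3:Add2
c3: stall | r0:5,r1:6,r2:Add1,r3:Add2
c4: CDB Add1=5; issue SUB r1<-Add1 | r0:5,r1:Add1,r2:5,r3:Add2
c5: stall | r0:5,r1:Add1,r2:5,r3:Add2
c6: stall | r0:5,r1:Add1,r2:5,r3:Add2
c7: CDB Add1=1; issue SUB r0<-Add1 | r0:Add1,r1:1,r2:5,r3:Add2
c8: CDB Add2=10; issue MUL r3<-Mul1 | r0:Add1,r1:1,r2:5,r3:Mul1
c9: issue MUL r2<-Mul2 | r0:Add1,r1:1,r2:Mul2,r3:Mul1
c10: CDB Add1=4; issue ADD r0<-Add1 | r0:Add1,r1:1,r2:Mul2,r3:Mul1
c11: - | r0:Add1,r1:1,r2:Mul2,r3:Mul1
c12: - | r0:Add1,r1:1,r2:Mul2,r3:Mul1
c13: - | r0:Add1,r1:1,r2:Mul2,r3:Mul1
c14: CDB Mul1=16 | r0:Add1,r1:1,r2:Mul2,r3:16
c15: - | r0:Add1,r1:1,r2:Mul2,r3:16
c16: - | r0:Add1,r1:1,r2:Mul2,r3:16

STATUS = TAG Add1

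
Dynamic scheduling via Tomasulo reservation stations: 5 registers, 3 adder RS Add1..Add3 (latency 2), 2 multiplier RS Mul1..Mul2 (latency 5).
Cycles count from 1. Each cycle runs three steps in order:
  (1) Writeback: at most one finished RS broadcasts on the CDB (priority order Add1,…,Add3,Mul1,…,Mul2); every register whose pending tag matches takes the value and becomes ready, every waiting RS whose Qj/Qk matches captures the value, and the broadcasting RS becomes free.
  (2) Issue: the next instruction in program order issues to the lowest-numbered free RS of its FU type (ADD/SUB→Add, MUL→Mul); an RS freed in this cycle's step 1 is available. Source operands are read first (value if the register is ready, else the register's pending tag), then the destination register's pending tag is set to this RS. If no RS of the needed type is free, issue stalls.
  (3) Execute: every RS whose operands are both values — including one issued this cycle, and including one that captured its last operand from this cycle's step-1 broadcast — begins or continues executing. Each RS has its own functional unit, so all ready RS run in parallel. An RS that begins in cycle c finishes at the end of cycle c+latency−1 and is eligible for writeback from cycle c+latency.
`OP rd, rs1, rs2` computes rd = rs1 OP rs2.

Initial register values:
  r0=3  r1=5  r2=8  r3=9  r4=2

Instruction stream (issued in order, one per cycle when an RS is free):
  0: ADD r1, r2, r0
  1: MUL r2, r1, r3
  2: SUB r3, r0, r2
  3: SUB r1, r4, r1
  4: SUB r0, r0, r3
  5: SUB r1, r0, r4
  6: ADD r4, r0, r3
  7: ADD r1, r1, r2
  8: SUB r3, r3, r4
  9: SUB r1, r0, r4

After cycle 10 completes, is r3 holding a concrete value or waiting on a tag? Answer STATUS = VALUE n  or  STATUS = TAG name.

  c1: issue ADD r1<-Add1  regs: r0:3,r1:Add1,r2:8,r3:9,r4:2
  c2: issue MUL r2<-Mul1  regs: r0:3,r1:Add1,r2:Mul1,r3:9,r4:2
  c3: CDB Add1=11; issue SUB r3<-Add1  regs: r0:3,r1:11,r2:Mul1,r3:Add1,r4:2
  c4: issue SUB r1<-Add2  regs: r0:3,r1:Add2,r2:Mul1,r3:Add1,r4:2
  c5: issue SUB r0<-Add3  regs: r0:Add3,r1:Add2,r2:Mul1,r3:Add1,r4:2
  c6: CDB Add2=-9; issue SUB r1<-Add2  regs: r0:Add3,r1:Add2,r2:Mul1,r3:Add1,r4:2
  c7: stall  regs: r0:Add3,r1:Add2,r2:Mul1,r3:Add1,r4:2
  c8: CDB Mul1=99; stall  regs: r0:Add3,r1:Add2,r2:99,r3:Add1,r4:2
  c9: stall  regs: r0:Add3,r1:Add2,r2:99,r3:Add1,r4:2
  c10: CDB Add1=-96; issue ADD r4<-Add1  regs: r0:Add3,r1:Add2,r2:99,r3:-96,r4:Add1

STATUS = VALUE -96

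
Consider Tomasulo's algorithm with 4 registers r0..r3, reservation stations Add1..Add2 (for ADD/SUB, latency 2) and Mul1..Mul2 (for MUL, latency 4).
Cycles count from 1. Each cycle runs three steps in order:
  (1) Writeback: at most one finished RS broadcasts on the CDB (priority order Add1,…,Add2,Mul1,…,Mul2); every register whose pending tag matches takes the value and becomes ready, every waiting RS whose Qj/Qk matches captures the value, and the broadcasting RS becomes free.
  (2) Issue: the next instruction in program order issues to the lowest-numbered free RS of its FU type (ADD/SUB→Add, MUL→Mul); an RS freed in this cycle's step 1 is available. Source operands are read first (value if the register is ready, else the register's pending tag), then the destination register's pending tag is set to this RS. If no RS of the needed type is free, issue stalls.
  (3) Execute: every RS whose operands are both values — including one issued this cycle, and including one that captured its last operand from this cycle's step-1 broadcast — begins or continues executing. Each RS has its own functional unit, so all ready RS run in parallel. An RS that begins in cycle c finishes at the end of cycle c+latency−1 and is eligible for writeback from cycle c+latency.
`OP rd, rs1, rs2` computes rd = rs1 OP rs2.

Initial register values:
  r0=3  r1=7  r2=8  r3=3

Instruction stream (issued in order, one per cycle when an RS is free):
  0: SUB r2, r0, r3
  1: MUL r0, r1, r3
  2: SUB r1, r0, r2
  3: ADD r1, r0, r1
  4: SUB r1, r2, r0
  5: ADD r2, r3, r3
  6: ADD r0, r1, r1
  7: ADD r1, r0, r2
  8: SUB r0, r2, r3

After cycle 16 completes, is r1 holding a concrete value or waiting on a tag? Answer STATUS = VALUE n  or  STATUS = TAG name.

STATUS = VALUE -36

  c1: issue SUB r2<-Add1  regs: r0:3,r1:7,r2:Add1,r3:3
  c2: issue MUL r0<-Mul1  regs: r0:Mul1,r1:7,r2:Add1,r3:3
  c3: CDB Add1=0; issue SUB r1<-Add1  regs: r0:Mul1,r1:Add1,r2:0,r3:3
  c4: issue ADD r1<-Add2  regs: r0:Mul1,r1:Add2,r2:0,r3:3
  c5: stall  regs: r0:Mul1,r1:Add2,r2:0,r3:3
  c6: CDB Mul1=21; stall  regs: r0:21,r1:Add2,r2:0,r3:3
  c7: stall  regs: r0:21,r1:Add2,r2:0,r3:3
  c8: CDB Add1=21; issue SUB r1<-Add1  regs: r0:21,r1:Add1,r2:0,r3:3
  c9: stall  regs: r0:21,r1:Add1,r2:0,r3:3
  c10: CDB Add1=-21; issue ADD r2<-Add1  regs: r0:21,r1:-21,r2:Add1,r3:3
  c11: CDB Add2=42; issue ADD r0<-Add2  regs: r0:Add2,r1:-21,r2:Add1,r3:3
  c12: CDB Add1=6; issue ADD r1<-Add1  regs: r0:Add2,r1:Add1,r2:6,r3:3
  c13: CDB Add2=-42; issue SUB r0<-Add2  regs: r0:Add2,r1:Add1,r2:6,r3:3
  c14: -  regs: r0:Add2,r1:Add1,r2:6,r3:3
  c15: CDB Add1=-36  regs: r0:Add2,r1:-36,r2:6,r3:3
  c16: CDB Add2=3  regs: r0:3,r1:-36,r2:6,r3:3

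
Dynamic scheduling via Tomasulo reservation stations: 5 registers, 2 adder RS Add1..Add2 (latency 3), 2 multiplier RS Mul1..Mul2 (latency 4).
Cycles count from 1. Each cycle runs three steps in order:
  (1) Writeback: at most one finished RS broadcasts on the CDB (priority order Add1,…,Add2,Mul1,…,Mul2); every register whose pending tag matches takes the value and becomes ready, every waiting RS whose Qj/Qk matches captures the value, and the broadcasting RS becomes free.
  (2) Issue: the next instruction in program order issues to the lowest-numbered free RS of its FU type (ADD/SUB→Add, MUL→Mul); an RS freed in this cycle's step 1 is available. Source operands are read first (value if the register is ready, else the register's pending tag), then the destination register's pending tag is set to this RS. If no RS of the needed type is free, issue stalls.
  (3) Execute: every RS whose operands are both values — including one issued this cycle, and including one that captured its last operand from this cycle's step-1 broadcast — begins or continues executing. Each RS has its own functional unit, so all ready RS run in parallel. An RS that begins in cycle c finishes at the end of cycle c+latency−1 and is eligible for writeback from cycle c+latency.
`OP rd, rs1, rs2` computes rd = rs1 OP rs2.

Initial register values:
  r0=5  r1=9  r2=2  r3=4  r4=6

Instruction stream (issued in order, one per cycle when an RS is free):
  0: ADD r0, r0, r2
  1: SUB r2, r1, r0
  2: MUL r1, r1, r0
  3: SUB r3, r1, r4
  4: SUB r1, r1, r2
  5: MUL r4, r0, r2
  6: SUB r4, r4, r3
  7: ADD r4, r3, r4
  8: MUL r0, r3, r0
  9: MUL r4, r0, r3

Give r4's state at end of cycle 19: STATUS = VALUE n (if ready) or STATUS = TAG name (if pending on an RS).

STATUS = TAG Mul2

cycle 1: issue ADD r0<-Add1 // r0:Add1,r1:9,r2:2,r3:4,r4:6
cycle 2: issue SUB r2<-Add2 // r0:Add1,r1:9,r2:Add2,r3:4,r4:6
cycle 3: issue MUL r1<-Mul1 // r0:Add1,r1:Mul1,r2:Add2,r3:4,r4:6
cycle 4: CDB Add1=7; issue SUB r3<-Add1 // r0:7,r1:Mul1,r2:Add2,r3:Add1,r4:6
cycle 5: stall // r0:7,r1:Mul1,r2:Add2,r3:Add1,r4:6
cycle 6: stall // r0:7,r1:Mul1,r2:Add2,r3:Add1,r4:6
cycle 7: CDB Add2=2; issue SUB r1<-Add2 // r0:7,r1:Add2,r2:2,r3:Add1,r4:6
cycle 8: CDB Mul1=63; issue MUL r4<-Mul1 // r0:7,r1:Add2,r2:2,r3:Add1,r4:Mul1
cycle 9: stall // r0:7,r1:Add2,r2:2,r3:Add1,r4:Mul1
cycle 10: stall // r0:7,r1:Add2,r2:2,r3:Add1,r4:Mul1
cycle 11: CDB Add1=57; issue SUB r4<-Add1 // r0:7,r1:Add2,r2:2,r3:57,r4:Add1
cycle 12: CDB Add2=61; issue ADD r4<-Add2 // r0:7,r1:61,r2:2,r3:57,r4:Add2
cycle 13: CDB Mul1=14; issue MUL r0<-Mul1 // r0:Mul1,r1:61,r2:2,r3:57,r4:Add2
cycle 14: issue MUL r4<-Mul2 // r0:Mul1,r1:61,r2:2,r3:57,r4:Mul2
cycle 15: - // r0:Mul1,r1:61,r2:2,r3:57,r4:Mul2
cycle 16: CDB Add1=-43 // r0:Mul1,r1:61,r2:2,r3:57,r4:Mul2
cycle 17: CDB Mul1=399 // r0:399,r1:61,r2:2,r3:57,r4:Mul2
cycle 18: - // r0:399,r1:61,r2:2,r3:57,r4:Mul2
cycle 19: CDB Add2=14 // r0:399,r1:61,r2:2,r3:57,r4:Mul2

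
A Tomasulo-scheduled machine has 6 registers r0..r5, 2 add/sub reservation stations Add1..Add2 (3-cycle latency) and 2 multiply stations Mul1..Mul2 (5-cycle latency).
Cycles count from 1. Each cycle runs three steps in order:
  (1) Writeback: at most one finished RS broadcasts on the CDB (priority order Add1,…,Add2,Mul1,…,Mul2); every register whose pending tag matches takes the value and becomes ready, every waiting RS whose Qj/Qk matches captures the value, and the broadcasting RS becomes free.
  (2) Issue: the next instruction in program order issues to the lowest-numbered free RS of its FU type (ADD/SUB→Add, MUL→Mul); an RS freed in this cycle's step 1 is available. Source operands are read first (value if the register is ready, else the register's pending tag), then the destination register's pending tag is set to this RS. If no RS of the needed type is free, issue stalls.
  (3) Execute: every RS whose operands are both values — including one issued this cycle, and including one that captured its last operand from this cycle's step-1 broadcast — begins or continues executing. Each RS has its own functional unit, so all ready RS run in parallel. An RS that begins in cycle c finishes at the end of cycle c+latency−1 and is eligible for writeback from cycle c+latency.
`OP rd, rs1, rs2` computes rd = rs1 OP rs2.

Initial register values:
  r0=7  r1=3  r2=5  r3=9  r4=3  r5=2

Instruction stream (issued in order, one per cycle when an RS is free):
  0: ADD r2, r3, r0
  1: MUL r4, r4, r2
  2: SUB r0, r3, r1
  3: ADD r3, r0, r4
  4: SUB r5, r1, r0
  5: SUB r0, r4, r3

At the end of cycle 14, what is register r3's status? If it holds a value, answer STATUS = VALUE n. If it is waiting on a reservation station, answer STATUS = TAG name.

STATUS = VALUE 54

  c1: issue ADD r2<-Add1  regs: r0:7,r1:3,r2:Add1,r3:9,r4:3,r5:2
  c2: issue MUL r4<-Mul1  regs: r0:7,r1:3,r2:Add1,r3:9,r4:Mul1,r5:2
  c3: issue SUB r0<-Add2  regs: r0:Add2,r1:3,r2:Add1,r3:9,r4:Mul1,r5:2
  c4: CDB Add1=16; issue ADD r3<-Add1  regs: r0:Add2,r1:3,r2:16,r3:Add1,r4:Mul1,r5:2
  c5: stall  regs: r0:Add2,r1:3,r2:16,r3:Add1,r4:Mul1,r5:2
  c6: CDB Add2=6; issue SUB r5<-Add2  regs: r0:6,r1:3,r2:16,r3:Add1,r4:Mul1,r5:Add2
  c7: stall  regs: r0:6,r1:3,r2:16,r3:Add1,r4:Mul1,r5:Add2
  c8: stall  regs: r0:6,r1:3,r2:16,r3:Add1,r4:Mul1,r5:Add2
  c9: CDB Add2=-3; issue SUB r0<-Add2  regs: r0:Add2,r1:3,r2:16,r3:Add1,r4:Mul1,r5:-3
  c10: CDB Mul1=48  regs: r0:Add2,r1:3,r2:16,r3:Add1,r4:48,r5:-3
  c11: -  regs: r0:Add2,r1:3,r2:16,r3:Add1,r4:48,r5:-3
  c12: -  regs: r0:Add2,r1:3,r2:16,r3:Add1,r4:48,r5:-3
  c13: CDB Add1=54  regs: r0:Add2,r1:3,r2:16,r3:54,r4:48,r5:-3
  c14: -  regs: r0:Add2,r1:3,r2:16,r3:54,r4:48,r5:-3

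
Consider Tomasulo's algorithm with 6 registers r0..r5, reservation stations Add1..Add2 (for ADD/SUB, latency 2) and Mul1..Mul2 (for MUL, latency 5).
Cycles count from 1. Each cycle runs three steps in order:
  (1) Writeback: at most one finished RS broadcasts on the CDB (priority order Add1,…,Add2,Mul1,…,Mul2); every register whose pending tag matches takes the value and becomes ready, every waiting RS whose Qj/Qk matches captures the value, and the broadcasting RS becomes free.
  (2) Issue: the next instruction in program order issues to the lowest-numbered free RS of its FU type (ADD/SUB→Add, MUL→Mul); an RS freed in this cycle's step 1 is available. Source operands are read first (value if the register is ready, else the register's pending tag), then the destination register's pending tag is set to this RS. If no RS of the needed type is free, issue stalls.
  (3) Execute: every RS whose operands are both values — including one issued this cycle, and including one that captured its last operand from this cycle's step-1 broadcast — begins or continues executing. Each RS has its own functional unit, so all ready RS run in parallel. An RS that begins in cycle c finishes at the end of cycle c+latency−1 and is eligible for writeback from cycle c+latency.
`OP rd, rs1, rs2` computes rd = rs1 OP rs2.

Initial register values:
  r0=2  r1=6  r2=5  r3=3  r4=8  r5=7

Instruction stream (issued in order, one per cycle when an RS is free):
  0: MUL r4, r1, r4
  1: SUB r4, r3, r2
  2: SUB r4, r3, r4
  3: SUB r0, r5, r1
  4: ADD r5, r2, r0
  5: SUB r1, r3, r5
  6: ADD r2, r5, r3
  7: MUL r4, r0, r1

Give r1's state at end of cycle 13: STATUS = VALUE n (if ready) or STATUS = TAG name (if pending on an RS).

STATUS = VALUE -3

c1: issue MUL r4<-Mul1 | r0:2,r1:6,r2:5,r3:3,r4:Mul1,r5:7
c2: issue SUB r4<-Add1 | r0:2,r1:6,r2:5,r3:3,r4:Add1,r5:7
c3: issue SUB r4<-Add2 | r0:2,r1:6,r2:5,r3:3,r4:Add2,r5:7
c4: CDB Add1=-2; issue SUB r0<-Add1 | r0:Add1,r1:6,r2:5,r3:3,r4:Add2,r5:7
c5: stall | r0:Add1,r1:6,r2:5,r3:3,r4:Add2,r5:7
c6: CDB Add1=1; issue ADD r5<-Add1 | r0:1,r1:6,r2:5,r3:3,r4:Add2,r5:Add1
c7: CDB Add2=5; issue SUB r1<-Add2 | r0:1,r1:Add2,r2:5,r3:3,r4:5,r5:Add1
c8: CDB Add1=6; issue ADD r2<-Add1 | r0:1,r1:Add2,r2:Add1,r3:3,r4:5,r5:6
c9: CDB Mul1=48; issue MUL r4<-Mul1 | r0:1,r1:Add2,r2:Add1,r3:3,r4:Mul1,r5:6
c10: CDB Add1=9 | r0:1,r1:Add2,r2:9,r3:3,r4:Mul1,r5:6
c11: CDB Add2=-3 | r0:1,r1:-3,r2:9,r3:3,r4:Mul1,r5:6
c12: - | r0:1,r1:-3,r2:9,r3:3,r4:Mul1,r5:6
c13: - | r0:1,r1:-3,r2:9,r3:3,r4:Mul1,r5:6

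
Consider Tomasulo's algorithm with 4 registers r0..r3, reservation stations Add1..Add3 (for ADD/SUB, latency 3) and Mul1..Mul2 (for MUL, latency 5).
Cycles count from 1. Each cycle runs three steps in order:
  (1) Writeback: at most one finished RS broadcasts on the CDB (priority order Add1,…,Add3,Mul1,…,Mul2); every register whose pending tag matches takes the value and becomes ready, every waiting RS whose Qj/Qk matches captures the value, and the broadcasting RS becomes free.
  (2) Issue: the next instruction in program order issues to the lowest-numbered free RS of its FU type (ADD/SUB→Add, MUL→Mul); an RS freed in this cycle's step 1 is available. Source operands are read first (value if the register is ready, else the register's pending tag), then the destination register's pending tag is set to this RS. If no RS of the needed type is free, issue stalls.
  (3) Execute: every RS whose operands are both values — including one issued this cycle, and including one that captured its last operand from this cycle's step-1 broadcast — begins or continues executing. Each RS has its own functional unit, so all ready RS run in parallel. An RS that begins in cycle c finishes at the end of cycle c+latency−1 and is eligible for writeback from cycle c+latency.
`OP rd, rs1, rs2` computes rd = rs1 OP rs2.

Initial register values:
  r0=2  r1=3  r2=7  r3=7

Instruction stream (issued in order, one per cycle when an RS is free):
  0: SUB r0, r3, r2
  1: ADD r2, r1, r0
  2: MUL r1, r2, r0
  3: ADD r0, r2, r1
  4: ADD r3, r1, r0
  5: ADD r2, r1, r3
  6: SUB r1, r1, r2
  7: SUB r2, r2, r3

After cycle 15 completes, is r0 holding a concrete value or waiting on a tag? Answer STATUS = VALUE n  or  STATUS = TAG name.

c1: issue SUB r0<-Add1 | r0:Add1,r1:3,r2:7,r3:7
c2: issue ADD r2<-Add2 | r0:Add1,r1:3,r2:Add2,r3:7
c3: issue MUL r1<-Mul1 | r0:Add1,r1:Mul1,r2:Add2,r3:7
c4: CDB Add1=0; issue ADD r0<-Add1 | r0:Add1,r1:Mul1,r2:Add2,r3:7
c5: issue ADD r3<-Add3 | r0:Add1,r1:Mul1,r2:Add2,r3:Add3
c6: stall | r0:Add1,r1:Mul1,r2:Add2,r3:Add3
c7: CDB Add2=3; issue ADD r2<-Add2 | r0:Add1,r1:Mul1,r2:Add2,r3:Add3
c8: stall | r0:Add1,r1:Mul1,r2:Add2,r3:Add3
c9: stall | r0:Add1,r1:Mul1,r2:Add2,r3:Add3
c10: stall | r0:Add1,r1:Mul1,r2:Add2,r3:Add3
c11: stall | r0:Add1,r1:Mul1,r2:Add2,r3:Add3
c12: CDB Mul1=0; stall | r0:Add1,r1:0,r2:Add2,r3:Add3
c13: stall | r0:Add1,r1:0,r2:Add2,r3:Add3
c14: stall | r0:Add1,r1:0,r2:Add2,r3:Add3
c15: CDB Add1=3; issue SUB r1<-Add1 | r0:3,r1:Add1,r2:Add2,r3:Add3

STATUS = VALUE 3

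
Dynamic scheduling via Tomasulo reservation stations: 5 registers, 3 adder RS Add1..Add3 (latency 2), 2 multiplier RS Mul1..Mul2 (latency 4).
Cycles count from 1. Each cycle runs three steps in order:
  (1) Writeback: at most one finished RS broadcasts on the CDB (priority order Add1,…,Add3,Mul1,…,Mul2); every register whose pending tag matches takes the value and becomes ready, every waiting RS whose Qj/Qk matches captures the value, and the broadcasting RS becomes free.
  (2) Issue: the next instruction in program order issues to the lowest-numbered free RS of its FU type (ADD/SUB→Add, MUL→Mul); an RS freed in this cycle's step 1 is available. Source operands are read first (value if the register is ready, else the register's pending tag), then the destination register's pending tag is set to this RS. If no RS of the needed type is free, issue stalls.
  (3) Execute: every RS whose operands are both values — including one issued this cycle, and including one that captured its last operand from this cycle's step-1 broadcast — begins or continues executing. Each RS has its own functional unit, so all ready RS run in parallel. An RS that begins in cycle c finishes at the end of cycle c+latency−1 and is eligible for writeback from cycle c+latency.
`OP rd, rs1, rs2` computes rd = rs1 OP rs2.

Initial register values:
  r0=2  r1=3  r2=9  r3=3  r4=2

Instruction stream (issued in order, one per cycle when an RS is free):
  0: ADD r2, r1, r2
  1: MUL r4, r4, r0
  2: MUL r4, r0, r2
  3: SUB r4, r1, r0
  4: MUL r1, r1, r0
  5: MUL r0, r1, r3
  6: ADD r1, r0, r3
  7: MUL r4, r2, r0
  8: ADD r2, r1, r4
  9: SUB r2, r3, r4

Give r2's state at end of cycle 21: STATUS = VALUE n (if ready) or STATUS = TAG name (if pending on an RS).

cycle 1: issue ADD r2<-Add1 // r0:2,r1:3,r2:Add1,r3:3,r4:2
cycle 2: issue MUL r4<-Mul1 // r0:2,r1:3,r2:Add1,r3:3,r4:Mul1
cycle 3: CDB Add1=12; issue MUL r4<-Mul2 // r0:2,r1:3,r2:12,r3:3,r4:Mul2
cycle 4: issue SUB r4<-Add1 // r0:2,r1:3,r2:12,r3:3,r4:Add1
cycle 5: stall // r0:2,r1:3,r2:12,r3:3,r4:Add1
cycle 6: CDB Add1=1; stall // r0:2,r1:3,r2:12,r3:3,r4:1
cycle 7: CDB Mul1=4; issue MUL r1<-Mul1 // r0:2,r1:Mul1,r2:12,r3:3,r4:1
cycle 8: CDB Mul2=24; issue MUL r0<-Mul2 // r0:Mul2,r1:Mul1,r2:12,r3:3,r4:1
cycle 9: issue ADD r1<-Add1 // r0:Mul2,r1:Add1,r2:12,r3:3,r4:1
cycle 10: stall // r0:Mul2,r1:Add1,r2:12,r3:3,r4:1
cycle 11: CDB Mul1=6; issue MUL r4<-Mul1 // r0:Mul2,r1:Add1,r2:12,r3:3,r4:Mul1
cycle 12: issue ADD r2<-Add2 // r0:Mul2,r1:Add1,r2:Add2,r3:3,r4:Mul1
cycle 13: issue SUB r2<-Add3 // r0:Mul2,r1:Add1,r2:Add3,r3:3,r4:Mul1
cycle 14: - // r0:Mul2,r1:Add1,r2:Add3,r3:3,r4:Mul1
cycle 15: CDB Mul2=18 // r0:18,r1:Add1,r2:Add3,r3:3,r4:Mul1
cycle 16: - // r0:18,r1:Add1,r2:Add3,r3:3,r4:Mul1
cycle 17: CDB Add1=21 // r0:18,r1:21,r2:Add3,r3:3,r4:Mul1
cycle 18: - // r0:18,r1:21,r2:Add3,r3:3,r4:Mul1
cycle 19: CDB Mul1=216 // r0:18,r1:21,r2:Add3,r3:3,r4:216
cycle 20: - // r0:18,r1:21,r2:Add3,r3:3,r4:216
cycle 21: CDB Add2=237 // r0:18,r1:21,r2:Add3,r3:3,r4:216

STATUS = TAG Add3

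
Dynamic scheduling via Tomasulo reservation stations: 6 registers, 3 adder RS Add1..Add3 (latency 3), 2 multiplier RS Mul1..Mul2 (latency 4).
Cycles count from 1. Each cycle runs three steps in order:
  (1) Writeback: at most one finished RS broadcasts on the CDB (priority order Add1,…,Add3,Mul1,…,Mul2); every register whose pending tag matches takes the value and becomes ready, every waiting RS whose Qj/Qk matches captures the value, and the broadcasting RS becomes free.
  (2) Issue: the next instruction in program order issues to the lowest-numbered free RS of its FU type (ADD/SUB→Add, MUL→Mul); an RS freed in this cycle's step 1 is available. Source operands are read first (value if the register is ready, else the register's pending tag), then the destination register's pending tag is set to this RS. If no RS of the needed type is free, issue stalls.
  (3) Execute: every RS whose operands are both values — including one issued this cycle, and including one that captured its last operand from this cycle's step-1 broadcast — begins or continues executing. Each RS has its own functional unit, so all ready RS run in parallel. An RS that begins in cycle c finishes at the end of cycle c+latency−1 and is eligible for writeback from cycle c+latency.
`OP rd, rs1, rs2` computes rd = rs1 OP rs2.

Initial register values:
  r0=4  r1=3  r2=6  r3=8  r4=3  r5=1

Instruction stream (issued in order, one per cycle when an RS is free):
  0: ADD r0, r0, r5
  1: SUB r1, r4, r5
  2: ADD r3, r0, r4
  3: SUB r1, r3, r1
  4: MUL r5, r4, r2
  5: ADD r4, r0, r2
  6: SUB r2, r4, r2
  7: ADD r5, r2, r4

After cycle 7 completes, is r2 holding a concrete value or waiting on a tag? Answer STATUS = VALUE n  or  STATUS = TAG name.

cycle 1: issue ADD r0<-Add1 // r0:Add1,r1:3,r2:6,r3:8,r4:3,r5:1
cycle 2: issue SUB r1<-Add2 // r0:Add1,r1:Add2,r2:6,r3:8,r4:3,r5:1
cycle 3: issue ADD r3<-Add3 // r0:Add1,r1:Add2,r2:6,r3:Add3,r4:3,r5:1
cycle 4: CDB Add1=5; issue SUB r1<-Add1 // r0:5,r1:Add1,r2:6,r3:Add3,r4:3,r5:1
cycle 5: CDB Add2=2; issue MUL r5<-Mul1 // r0:5,r1:Add1,r2:6,r3:Add3,r4:3,r5:Mul1
cycle 6: issue ADD r4<-Add2 // r0:5,r1:Add1,r2:6,r3:Add3,r4:Add2,r5:Mul1
cycle 7: CDB Add3=8; issue SUB r2<-Add3 // r0:5,r1:Add1,r2:Add3,r3:8,r4:Add2,r5:Mul1

STATUS = TAG Add3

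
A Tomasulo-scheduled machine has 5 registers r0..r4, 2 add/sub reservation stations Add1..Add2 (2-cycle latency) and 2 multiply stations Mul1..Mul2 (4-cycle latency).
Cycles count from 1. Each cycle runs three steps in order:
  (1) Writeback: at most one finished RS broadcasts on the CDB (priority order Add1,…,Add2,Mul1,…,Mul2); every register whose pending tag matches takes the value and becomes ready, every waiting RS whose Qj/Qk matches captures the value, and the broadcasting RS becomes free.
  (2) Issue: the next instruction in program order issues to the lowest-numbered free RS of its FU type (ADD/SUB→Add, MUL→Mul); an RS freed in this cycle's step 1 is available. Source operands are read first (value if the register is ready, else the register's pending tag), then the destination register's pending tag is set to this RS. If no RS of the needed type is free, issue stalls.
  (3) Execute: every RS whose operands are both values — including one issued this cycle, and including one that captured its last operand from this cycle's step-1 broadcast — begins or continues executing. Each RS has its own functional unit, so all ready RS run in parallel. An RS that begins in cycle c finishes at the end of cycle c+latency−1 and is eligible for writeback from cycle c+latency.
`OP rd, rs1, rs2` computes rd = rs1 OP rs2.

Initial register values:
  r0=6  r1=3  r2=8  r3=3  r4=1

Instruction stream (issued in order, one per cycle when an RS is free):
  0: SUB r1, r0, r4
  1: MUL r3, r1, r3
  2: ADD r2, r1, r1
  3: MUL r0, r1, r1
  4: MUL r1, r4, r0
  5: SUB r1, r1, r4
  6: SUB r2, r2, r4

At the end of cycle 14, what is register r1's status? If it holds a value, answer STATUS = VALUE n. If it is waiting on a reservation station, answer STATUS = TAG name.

c1: issue SUB r1<-Add1 | r0:6,r1:Add1,r2:8,r3:3,r4:1
c2: issue MUL r3<-Mul1 | r0:6,r1:Add1,r2:8,r3:Mul1,r4:1
c3: CDB Add1=5; issue ADD r2<-Add1 | r0:6,r1:5,r2:Add1,r3:Mul1,r4:1
c4: issue MUL r0<-Mul2 | r0:Mul2,r1:5,r2:Add1,r3:Mul1,r4:1
c5: CDB Add1=10; stall | r0:Mul2,r1:5,r2:10,r3:Mul1,r4:1
c6: stall | r0:Mul2,r1:5,r2:10,r3:Mul1,r4:1
c7: CDB Mul1=15; issue MUL r1<-Mul1 | r0:Mul2,r1:Mul1,r2:10,r3:15,r4:1
c8: CDB Mul2=25; issue SUB r1<-Add1 | r0:25,r1:Add1,r2:10,r3:15,r4:1
c9: issue SUB r2<-Add2 | r0:25,r1:Add1,r2:Add2,r3:15,r4:1
c10: - | r0:25,r1:Add1,r2:Add2,r3:15,r4:1
c11: CDB Add2=9 | r0:25,r1:Add1,r2:9,r3:15,r4:1
c12: CDB Mul1=25 | r0:25,r1:Add1,r2:9,r3:15,r4:1
c13: - | r0:25,r1:Add1,r2:9,r3:15,r4:1
c14: CDB Add1=24 | r0:25,r1:24,r2:9,r3:15,r4:1

STATUS = VALUE 24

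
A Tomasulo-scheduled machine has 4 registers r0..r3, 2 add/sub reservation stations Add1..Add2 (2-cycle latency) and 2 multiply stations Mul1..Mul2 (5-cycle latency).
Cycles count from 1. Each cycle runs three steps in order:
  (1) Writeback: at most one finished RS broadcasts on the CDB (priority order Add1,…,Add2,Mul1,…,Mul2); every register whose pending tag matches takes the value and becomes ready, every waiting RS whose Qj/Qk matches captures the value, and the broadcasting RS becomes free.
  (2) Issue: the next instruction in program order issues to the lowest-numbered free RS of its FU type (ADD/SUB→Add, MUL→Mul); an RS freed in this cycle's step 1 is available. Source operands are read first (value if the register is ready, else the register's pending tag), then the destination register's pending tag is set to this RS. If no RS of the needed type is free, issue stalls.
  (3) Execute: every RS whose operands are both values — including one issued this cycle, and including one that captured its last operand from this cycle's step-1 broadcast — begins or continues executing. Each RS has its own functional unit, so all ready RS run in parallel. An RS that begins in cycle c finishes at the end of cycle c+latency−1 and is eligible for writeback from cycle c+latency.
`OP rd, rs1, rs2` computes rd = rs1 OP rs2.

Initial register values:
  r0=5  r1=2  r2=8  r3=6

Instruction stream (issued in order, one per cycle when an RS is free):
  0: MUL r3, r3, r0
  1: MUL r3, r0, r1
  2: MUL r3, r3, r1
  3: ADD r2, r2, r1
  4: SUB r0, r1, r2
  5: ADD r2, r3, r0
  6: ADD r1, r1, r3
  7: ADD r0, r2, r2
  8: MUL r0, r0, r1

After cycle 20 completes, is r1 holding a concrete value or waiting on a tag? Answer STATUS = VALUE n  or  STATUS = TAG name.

c1: issue MUL r3<-Mul1 | r0:5,r1:2,r2:8,r3:Mul1
c2: issue MUL r3<-Mul2 | r0:5,r1:2,r2:8,r3:Mul2
c3: stall | r0:5,r1:2,r2:8,r3:Mul2
c4: stall | r0:5,r1:2,r2:8,r3:Mul2
c5: stall | r0:5,r1:2,r2:8,r3:Mul2
c6: CDB Mul1=30; issue MUL r3<-Mul1 | r0:5,r1:2,r2:8,r3:Mul1
c7: CDB Mul2=10; issue ADD r2<-Add1 | r0:5,r1:2,r2:Add1,r3:Mul1
c8: issue SUB r0<-Add2 | r0:Add2,r1:2,r2:Add1,r3:Mul1
c9: CDB Add1=10; issue ADD r2<-Add1 | r0:Add2,r1:2,r2:Add1,r3:Mul1
c10: stall | r0:Add2,r1:2,r2:Add1,r3:Mul1
c11: CDB Add2=-8; issue ADD r1<-Add2 | r0:-8,r1:Add2,r2:Add1,r3:Mul1
c12: CDB Mul1=20; stall | r0:-8,r1:Add2,r2:Add1,r3:20
c13: stall | r0:-8,r1:Add2,r2:Add1,r3:20
c14: CDB Add1=12; issue ADD r0<-Add1 | r0:Add1,r1:Add2,r2:12,r3:20
c15: CDB Add2=22; issue MUL r0<-Mul1 | r0:Mul1,r1:22,r2:12,r3:20
c16: CDB Add1=24 | r0:Mul1,r1:22,r2:12,r3:20
c17: - | r0:Mul1,r1:22,r2:12,r3:20
c18: - | r0:Mul1,r1:22,r2:12,r3:20
c19: - | r0:Mul1,r1:22,r2:12,r3:20
c20: - | r0:Mul1,r1:22,r2:12,r3:20

STATUS = VALUE 22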